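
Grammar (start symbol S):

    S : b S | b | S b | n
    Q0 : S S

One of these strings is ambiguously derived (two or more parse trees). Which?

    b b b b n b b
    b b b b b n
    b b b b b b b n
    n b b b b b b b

b b b b n b b

b b b b n b b: 15 trees
b b b b b n: 1 tree
b b b b b b b n: 1 tree
n b b b b b b b: 1 tree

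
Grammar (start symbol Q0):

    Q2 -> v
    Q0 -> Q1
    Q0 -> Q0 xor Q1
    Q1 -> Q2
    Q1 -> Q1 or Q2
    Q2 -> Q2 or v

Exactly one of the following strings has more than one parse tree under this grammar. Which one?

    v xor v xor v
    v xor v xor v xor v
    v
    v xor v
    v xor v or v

v xor v or v

v xor v xor v: 1 tree
v xor v xor v xor v: 1 tree
v: 1 tree
v xor v: 1 tree
v xor v or v: 2 trees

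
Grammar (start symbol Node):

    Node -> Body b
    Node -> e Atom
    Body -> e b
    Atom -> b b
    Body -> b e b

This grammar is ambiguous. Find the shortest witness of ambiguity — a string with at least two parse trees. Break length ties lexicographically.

e b b

length 3: e b b has 2 parse trees

Two derivations of e b b:
  Node ⇒ Body b ⇒ e b b
  Node ⇒ e Atom ⇒ e b b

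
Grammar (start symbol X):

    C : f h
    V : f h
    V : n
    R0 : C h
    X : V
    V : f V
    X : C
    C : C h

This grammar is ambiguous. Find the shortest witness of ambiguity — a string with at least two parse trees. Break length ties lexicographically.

f h

length 1: no string has ≥2 trees
length 2: f h has 2 parse trees

Two derivations of f h:
  X ⇒ V ⇒ f h
  X ⇒ C ⇒ f h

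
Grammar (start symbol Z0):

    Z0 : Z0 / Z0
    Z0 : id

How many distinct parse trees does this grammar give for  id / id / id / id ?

Parse trees for id / id / id / id:
  [Z0 [Z0 id] / [Z0 [Z0 id] / [Z0 [Z0 id] / [Z0 id]]]]
  [Z0 [Z0 id] / [Z0 [Z0 [Z0 id] / [Z0 id]] / [Z0 id]]]
  [Z0 [Z0 [Z0 id] / [Z0 id]] / [Z0 [Z0 id] / [Z0 id]]]
  [Z0 [Z0 [Z0 id] / [Z0 [Z0 id] / [Z0 id]]] / [Z0 id]]
  [Z0 [Z0 [Z0 [Z0 id] / [Z0 id]] / [Z0 id]] / [Z0 id]]

5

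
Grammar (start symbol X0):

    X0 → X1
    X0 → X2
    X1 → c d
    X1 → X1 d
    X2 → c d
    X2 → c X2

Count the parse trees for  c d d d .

Parse trees for c d d d:
  [X0 [X1 [X1 [X1 c d] d] d]]

1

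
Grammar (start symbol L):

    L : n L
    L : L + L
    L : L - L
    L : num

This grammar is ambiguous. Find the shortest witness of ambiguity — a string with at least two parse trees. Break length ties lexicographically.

n num + num

length 1: no string has ≥2 trees
length 2: no string has ≥2 trees
length 3: no string has ≥2 trees
length 4: n num + num has 2 parse trees

Two derivations of n num + num:
  L ⇒ n L ⇒ n L + L ⇒ n num + L ⇒ n num + num
  L ⇒ L + L ⇒ n L + L ⇒ n num + L ⇒ n num + num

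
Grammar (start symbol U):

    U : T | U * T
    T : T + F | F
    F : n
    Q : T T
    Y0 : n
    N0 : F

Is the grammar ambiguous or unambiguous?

(Q, Y0, N0 are unreachable from U, so their rules don't affect L(U).) U → U * T | T  ;  T → T + F | F  — a left-associative chain with F at the bottom. Each string factors uniquely by precedence.

Unambiguous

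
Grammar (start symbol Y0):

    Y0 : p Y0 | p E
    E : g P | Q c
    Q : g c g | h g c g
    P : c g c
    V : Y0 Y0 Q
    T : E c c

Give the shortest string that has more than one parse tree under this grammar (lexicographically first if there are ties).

p g c g c

length 5: p g c g c has 2 parse trees

Two derivations of p g c g c:
  Y0 ⇒ p E ⇒ p g P ⇒ p g c g c
  Y0 ⇒ p E ⇒ p Q c ⇒ p g c g c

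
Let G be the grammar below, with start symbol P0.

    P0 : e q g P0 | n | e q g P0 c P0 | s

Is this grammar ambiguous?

Witness: e q g e q g n c n

Derivation 1: P0 ⇒ e q g P0 ⇒ e q g e q g P0 c P0 ⇒ e q g e q g n c P0 ⇒ e q g e q g n c n
Derivation 2: P0 ⇒ e q g P0 c P0 ⇒ e q g e q g P0 c P0 ⇒ e q g e q g n c P0 ⇒ e q g e q g n c n

Two distinct leftmost derivations for the same string.

Ambiguous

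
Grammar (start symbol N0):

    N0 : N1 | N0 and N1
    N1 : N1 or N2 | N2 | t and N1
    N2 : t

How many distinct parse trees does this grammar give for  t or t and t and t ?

2

Parse trees for t or t and t and t:
  [N0 [N0 [N1 [N1 [N2 t]] or [N2 t]]] and [N1 t and [N1 [N2 t]]]]
  [N0 [N0 [N0 [N1 [N1 [N2 t]] or [N2 t]]] and [N1 [N2 t]]] and [N1 [N2 t]]]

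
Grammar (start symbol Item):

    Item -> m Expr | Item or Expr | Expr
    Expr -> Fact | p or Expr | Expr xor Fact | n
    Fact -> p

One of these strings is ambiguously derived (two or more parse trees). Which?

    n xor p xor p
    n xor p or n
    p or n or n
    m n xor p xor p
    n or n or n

p or n or n

n xor p xor p: 1 tree
n xor p or n: 1 tree
p or n or n: 2 trees
m n xor p xor p: 1 tree
n or n or n: 1 tree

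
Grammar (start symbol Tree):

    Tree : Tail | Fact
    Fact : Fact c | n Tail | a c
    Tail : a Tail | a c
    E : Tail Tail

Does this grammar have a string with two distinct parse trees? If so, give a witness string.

Witness: a c

Derivation 1: Tree ⇒ Tail ⇒ a c
Derivation 2: Tree ⇒ Fact ⇒ a c

Two distinct leftmost derivations for the same string.

Ambiguous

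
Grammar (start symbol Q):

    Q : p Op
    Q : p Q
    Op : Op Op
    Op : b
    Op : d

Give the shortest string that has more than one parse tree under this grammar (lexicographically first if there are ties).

length 2: no string has ≥2 trees
length 3: no string has ≥2 trees
length 4: p b b b has 2 parse trees

Two derivations of p b b b:
  Q ⇒ p Op ⇒ p Op Op ⇒ p Op Op Op ⇒ p b Op Op ⇒ p b b Op ⇒ p b b b
  Q ⇒ p Op ⇒ p Op Op ⇒ p b Op ⇒ p b Op Op ⇒ p b b Op ⇒ p b b b

p b b b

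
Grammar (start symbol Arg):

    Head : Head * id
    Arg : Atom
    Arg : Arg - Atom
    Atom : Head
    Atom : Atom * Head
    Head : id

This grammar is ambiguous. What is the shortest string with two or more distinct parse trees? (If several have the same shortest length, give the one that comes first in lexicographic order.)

length 1: no string has ≥2 trees
length 3: id * id has 2 parse trees

Two derivations of id * id:
  Arg ⇒ Atom ⇒ Head ⇒ Head * id ⇒ id * id
  Arg ⇒ Atom ⇒ Atom * Head ⇒ Head * Head ⇒ id * Head ⇒ id * id

id * id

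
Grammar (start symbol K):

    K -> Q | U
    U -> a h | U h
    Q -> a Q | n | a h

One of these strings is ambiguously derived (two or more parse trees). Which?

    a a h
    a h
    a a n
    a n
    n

a a h: 1 tree
a h: 2 trees
a a n: 1 tree
a n: 1 tree
n: 1 tree

a h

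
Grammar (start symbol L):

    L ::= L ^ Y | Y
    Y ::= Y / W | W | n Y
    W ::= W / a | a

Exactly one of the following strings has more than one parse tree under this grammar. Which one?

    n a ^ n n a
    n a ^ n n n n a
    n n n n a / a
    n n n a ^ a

n a ^ n n a: 1 tree
n a ^ n n n n a: 1 tree
n n n n a / a: 6 trees
n n n a ^ a: 1 tree

n n n n a / a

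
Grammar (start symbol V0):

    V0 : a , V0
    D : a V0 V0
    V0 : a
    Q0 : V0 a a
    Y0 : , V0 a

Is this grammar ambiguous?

Unambiguous

(D, Y0, Q0 are unreachable from V0, so their rules don't affect L(V0).) The reachable grammar is A → atom sep A | atom. Each atom is followed by either the separator (recurse) or end-of-string (stop) — no choice point.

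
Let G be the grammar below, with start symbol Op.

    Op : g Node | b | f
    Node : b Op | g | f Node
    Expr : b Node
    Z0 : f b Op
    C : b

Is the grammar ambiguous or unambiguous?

Unambiguous

(Expr, Z0, C are unreachable from Op, so their rules don't affect L(Op).) Each reachable nonterminal has at most one production per leading terminal, and all productions are right-linear; the derivation is determined token-by-token.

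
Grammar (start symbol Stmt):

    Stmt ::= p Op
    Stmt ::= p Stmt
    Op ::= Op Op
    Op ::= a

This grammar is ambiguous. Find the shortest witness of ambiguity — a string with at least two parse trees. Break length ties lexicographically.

p a a a

length 2: no string has ≥2 trees
length 3: no string has ≥2 trees
length 4: p a a a has 2 parse trees

Two derivations of p a a a:
  Stmt ⇒ p Op ⇒ p Op Op ⇒ p Op Op Op ⇒ p a Op Op ⇒ p a a Op ⇒ p a a a
  Stmt ⇒ p Op ⇒ p Op Op ⇒ p a Op ⇒ p a Op Op ⇒ p a a Op ⇒ p a a a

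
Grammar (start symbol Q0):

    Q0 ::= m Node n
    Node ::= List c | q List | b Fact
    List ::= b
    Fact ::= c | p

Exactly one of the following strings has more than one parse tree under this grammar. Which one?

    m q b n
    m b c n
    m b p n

m b c n

m q b n: 1 tree
m b c n: 2 trees
m b p n: 1 tree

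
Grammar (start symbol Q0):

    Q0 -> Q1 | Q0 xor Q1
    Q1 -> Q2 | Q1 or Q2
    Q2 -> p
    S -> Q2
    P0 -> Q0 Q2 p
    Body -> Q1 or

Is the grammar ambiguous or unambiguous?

Only Q0, Q1, Q2 are reachable from Q0; ignoring the rest: Q0 → Q0 xor Q1 | Q1  ;  Q1 → Q1 or Q2 | Q2  — a left-associative chain with Q2 at the bottom. Each string factors uniquely by precedence.

Unambiguous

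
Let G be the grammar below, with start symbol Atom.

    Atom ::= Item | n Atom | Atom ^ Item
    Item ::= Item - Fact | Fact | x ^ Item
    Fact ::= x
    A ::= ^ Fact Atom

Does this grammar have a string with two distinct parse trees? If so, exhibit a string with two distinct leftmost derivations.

Witness: x ^ x

Derivation 1: Atom ⇒ Item ⇒ x ^ Item ⇒ x ^ Fact ⇒ x ^ x
Derivation 2: Atom ⇒ Atom ^ Item ⇒ Item ^ Item ⇒ Fact ^ Item ⇒ x ^ Item ⇒ x ^ Fact ⇒ x ^ x

Two distinct leftmost derivations for the same string.

Ambiguous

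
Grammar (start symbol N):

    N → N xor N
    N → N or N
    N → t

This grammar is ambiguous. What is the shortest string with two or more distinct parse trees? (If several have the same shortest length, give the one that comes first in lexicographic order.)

length 1: no string has ≥2 trees
length 3: no string has ≥2 trees
length 5: t or t or t has 2 parse trees

Two derivations of t or t or t:
  N ⇒ N or N ⇒ N or N or N ⇒ t or N or N ⇒ t or t or N ⇒ t or t or t
  N ⇒ N or N ⇒ t or N ⇒ t or N or N ⇒ t or t or N ⇒ t or t or t

t or t or t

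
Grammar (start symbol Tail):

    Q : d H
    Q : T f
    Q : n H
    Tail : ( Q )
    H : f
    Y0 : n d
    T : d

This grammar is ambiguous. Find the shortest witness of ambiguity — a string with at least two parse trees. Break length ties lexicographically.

( d f )

length 4: ( d f ) has 2 parse trees

Two derivations of ( d f ):
  Tail ⇒ ( Q ) ⇒ ( d H ) ⇒ ( d f )
  Tail ⇒ ( Q ) ⇒ ( T f ) ⇒ ( d f )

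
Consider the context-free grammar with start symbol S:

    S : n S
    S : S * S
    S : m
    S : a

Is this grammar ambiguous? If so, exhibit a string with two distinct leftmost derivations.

Witness: n a * a

Derivation 1: S ⇒ n S ⇒ n S * S ⇒ n a * S ⇒ n a * a
Derivation 2: S ⇒ S * S ⇒ n S * S ⇒ n a * S ⇒ n a * a

Two distinct leftmost derivations for the same string.

Ambiguous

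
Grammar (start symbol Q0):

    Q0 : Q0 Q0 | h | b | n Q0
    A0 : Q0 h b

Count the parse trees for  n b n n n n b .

Parse trees for n b n n n n b:
  [Q0 [Q0 n [Q0 b]] [Q0 n [Q0 n [Q0 n [Q0 n [Q0 b]]]]]]
  [Q0 n [Q0 [Q0 b] [Q0 n [Q0 n [Q0 n [Q0 n [Q0 b]]]]]]]

2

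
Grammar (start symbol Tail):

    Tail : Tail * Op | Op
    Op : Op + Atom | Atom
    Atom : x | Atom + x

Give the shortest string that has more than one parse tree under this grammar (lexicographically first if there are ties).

x + x

length 1: no string has ≥2 trees
length 3: x + x has 2 parse trees

Two derivations of x + x:
  Tail ⇒ Op ⇒ Op + Atom ⇒ Atom + Atom ⇒ x + Atom ⇒ x + x
  Tail ⇒ Op ⇒ Atom ⇒ Atom + x ⇒ x + x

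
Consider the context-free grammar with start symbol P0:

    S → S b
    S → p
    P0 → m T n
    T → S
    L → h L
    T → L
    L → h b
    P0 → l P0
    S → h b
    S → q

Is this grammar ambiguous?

Witness: m h b n

Derivation 1: P0 ⇒ m T n ⇒ m S n ⇒ m h b n
Derivation 2: P0 ⇒ m T n ⇒ m L n ⇒ m h b n

Two distinct leftmost derivations for the same string.

Ambiguous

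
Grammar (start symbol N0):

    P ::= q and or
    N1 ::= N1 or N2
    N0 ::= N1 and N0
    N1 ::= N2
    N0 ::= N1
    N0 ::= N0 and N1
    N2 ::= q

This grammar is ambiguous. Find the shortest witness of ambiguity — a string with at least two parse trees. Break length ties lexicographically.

length 1: no string has ≥2 trees
length 3: q and q has 2 parse trees

Two derivations of q and q:
  N0 ⇒ N1 and N0 ⇒ N2 and N0 ⇒ q and N0 ⇒ q and N1 ⇒ q and N2 ⇒ q and q
  N0 ⇒ N0 and N1 ⇒ N1 and N1 ⇒ N2 and N1 ⇒ q and N1 ⇒ q and N2 ⇒ q and q

q and q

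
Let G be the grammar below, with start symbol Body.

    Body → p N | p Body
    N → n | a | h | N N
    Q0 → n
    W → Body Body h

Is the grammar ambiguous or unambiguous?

Ambiguous

Witness: p a a a

Derivation 1: Body ⇒ p N ⇒ p N N ⇒ p a N ⇒ p a N N ⇒ p a a N ⇒ p a a a
Derivation 2: Body ⇒ p N ⇒ p N N ⇒ p N N N ⇒ p a N N ⇒ p a a N ⇒ p a a a

Two distinct leftmost derivations for the same string.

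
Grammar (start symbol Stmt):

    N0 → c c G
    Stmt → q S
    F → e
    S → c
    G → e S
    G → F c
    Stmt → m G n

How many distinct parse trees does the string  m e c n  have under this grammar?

2

Parse trees for m e c n:
  [Stmt m [G e [S c]] n]
  [Stmt m [G [F e] c] n]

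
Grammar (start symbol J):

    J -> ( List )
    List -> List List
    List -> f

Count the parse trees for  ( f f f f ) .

5

Parse trees for ( f f f f ):
  [J ( [List [List f] [List [List f] [List [List f] [List f]]]] )]
  [J ( [List [List f] [List [List [List f] [List f]] [List f]]] )]
  [J ( [List [List [List f] [List f]] [List [List f] [List f]]] )]
  [J ( [List [List [List f] [List [List f] [List f]]] [List f]] )]
  [J ( [List [List [List [List f] [List f]] [List f]] [List f]] )]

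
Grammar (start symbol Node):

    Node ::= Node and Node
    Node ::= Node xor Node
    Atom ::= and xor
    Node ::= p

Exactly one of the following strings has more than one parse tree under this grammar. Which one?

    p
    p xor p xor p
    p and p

p xor p xor p

p: 1 tree
p xor p xor p: 2 trees
p and p: 1 tree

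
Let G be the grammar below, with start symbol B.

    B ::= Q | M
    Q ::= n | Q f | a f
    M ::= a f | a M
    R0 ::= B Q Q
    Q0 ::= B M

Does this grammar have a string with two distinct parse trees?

Ambiguous

Witness: a f

Derivation 1: B ⇒ Q ⇒ a f
Derivation 2: B ⇒ M ⇒ a f

Two distinct leftmost derivations for the same string.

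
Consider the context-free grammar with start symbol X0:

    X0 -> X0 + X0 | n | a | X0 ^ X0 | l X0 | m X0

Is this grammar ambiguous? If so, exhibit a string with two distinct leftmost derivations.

Ambiguous

Witness: l a + a

Derivation 1: X0 ⇒ X0 + X0 ⇒ l X0 + X0 ⇒ l a + X0 ⇒ l a + a
Derivation 2: X0 ⇒ l X0 ⇒ l X0 + X0 ⇒ l a + X0 ⇒ l a + a

Two distinct leftmost derivations for the same string.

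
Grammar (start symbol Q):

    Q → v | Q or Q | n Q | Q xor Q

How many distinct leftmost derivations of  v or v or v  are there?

2

Parse trees for v or v or v:
  [Q [Q v] or [Q [Q v] or [Q v]]]
  [Q [Q [Q v] or [Q v]] or [Q v]]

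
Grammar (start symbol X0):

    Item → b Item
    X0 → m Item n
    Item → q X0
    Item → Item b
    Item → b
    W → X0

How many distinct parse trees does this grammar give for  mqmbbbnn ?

4

Parse trees for mqmbbbnn:
  [X0 m [Item q [X0 m [Item b [Item b [Item b]]] n]] n]
  [X0 m [Item q [X0 m [Item b [Item [Item b] b]] n]] n]
  [X0 m [Item q [X0 m [Item [Item b [Item b]] b] n]] n]
  [X0 m [Item q [X0 m [Item [Item [Item b] b] b] n]] n]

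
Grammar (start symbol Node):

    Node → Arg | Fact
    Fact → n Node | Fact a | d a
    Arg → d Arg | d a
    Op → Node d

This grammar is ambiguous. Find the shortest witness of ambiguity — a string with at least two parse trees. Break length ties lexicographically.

length 2: d a has 2 parse trees

Two derivations of d a:
  Node ⇒ Arg ⇒ d a
  Node ⇒ Fact ⇒ d a

d a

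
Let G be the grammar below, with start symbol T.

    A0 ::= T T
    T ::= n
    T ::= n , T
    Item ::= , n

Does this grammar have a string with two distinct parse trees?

Unambiguous

(Item, A0 are unreachable from T, so their rules don't affect L(T).) The reachable grammar is A → atom sep A | atom. Each atom is followed by either the separator (recurse) or end-of-string (stop) — no choice point.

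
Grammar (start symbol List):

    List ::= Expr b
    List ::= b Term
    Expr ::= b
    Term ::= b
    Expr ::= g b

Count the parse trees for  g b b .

1

Parse trees for g b b:
  [List [Expr g b] b]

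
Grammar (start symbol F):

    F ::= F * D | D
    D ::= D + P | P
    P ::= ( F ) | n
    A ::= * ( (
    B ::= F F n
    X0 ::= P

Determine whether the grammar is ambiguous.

Only F, D, P are reachable from F; ignoring the rest: This is a standard precedence ladder (F over D over P), with each level left-recursive on its own operator ('*' at F, '+' at D). That structure is LR(1), hence unambiguous.

Unambiguous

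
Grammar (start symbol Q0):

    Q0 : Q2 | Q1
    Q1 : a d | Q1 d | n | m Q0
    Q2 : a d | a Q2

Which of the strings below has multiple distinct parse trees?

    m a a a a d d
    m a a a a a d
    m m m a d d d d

m m m a d d d d

m a a a a d d: 1 tree
m a a a a a d: 1 tree
m m m a d d d d: 30 trees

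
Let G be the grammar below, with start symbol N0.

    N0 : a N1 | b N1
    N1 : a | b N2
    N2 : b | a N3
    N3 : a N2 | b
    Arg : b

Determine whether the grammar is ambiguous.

Only N0, N1, N2, N3 are reachable from N0; ignoring the rest: The reachable rules are right-linear with at most one rule per (nonterminal, next-terminal) pair. Each input token forces the next rule, so parsing is deterministic.

Unambiguous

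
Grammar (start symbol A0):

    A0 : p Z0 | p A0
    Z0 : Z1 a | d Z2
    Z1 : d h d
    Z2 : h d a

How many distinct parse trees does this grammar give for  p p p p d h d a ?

2

Parse trees for p p p p d h d a:
  [A0 p [A0 p [A0 p [A0 p [Z0 [Z1 d h d] a]]]]]
  [A0 p [A0 p [A0 p [A0 p [Z0 d [Z2 h d a]]]]]]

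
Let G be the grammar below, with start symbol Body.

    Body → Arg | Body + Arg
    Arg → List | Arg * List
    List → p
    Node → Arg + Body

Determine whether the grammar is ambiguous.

Unambiguous

Only Body, Arg, List are reachable from Body; ignoring the rest: The grammar is stratified — Body handles '+' (left-recursive), Arg handles '*', List atoms. Each operator has a fixed associativity and precedence level, so every string has one parse.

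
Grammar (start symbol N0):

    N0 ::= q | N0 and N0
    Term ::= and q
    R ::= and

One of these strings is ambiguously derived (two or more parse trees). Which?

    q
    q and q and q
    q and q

q: 1 tree
q and q and q: 2 trees
q and q: 1 tree

q and q and q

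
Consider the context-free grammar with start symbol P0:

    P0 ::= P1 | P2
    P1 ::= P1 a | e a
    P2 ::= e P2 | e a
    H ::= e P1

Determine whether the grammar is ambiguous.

Ambiguous

Witness: e a

Derivation 1: P0 ⇒ P1 ⇒ e a
Derivation 2: P0 ⇒ P2 ⇒ e a

Two distinct leftmost derivations for the same string.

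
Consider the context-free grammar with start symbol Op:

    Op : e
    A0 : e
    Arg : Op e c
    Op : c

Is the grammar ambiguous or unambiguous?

Unambiguous

Only Op is reachable from Op; ignoring the rest: The reachable rules are right-linear with at most one rule per (nonterminal, next-terminal) pair. Each input token forces the next rule, so parsing is deterministic.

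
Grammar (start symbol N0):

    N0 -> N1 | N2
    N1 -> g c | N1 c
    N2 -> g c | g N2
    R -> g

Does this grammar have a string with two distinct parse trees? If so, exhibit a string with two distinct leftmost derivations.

Ambiguous

Witness: g c

Derivation 1: N0 ⇒ N1 ⇒ g c
Derivation 2: N0 ⇒ N2 ⇒ g c

Two distinct leftmost derivations for the same string.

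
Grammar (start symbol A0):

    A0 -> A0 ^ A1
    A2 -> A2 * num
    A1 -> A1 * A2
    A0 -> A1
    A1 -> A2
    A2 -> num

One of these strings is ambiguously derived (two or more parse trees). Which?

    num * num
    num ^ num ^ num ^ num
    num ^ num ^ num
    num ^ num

num * num

num * num: 2 trees
num ^ num ^ num ^ num: 1 tree
num ^ num ^ num: 1 tree
num ^ num: 1 tree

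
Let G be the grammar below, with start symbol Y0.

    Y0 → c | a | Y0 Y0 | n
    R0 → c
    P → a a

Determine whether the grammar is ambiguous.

Ambiguous

Witness: a a a

Derivation 1: Y0 ⇒ Y0 Y0 ⇒ a Y0 ⇒ a Y0 Y0 ⇒ a a Y0 ⇒ a a a
Derivation 2: Y0 ⇒ Y0 Y0 ⇒ Y0 Y0 Y0 ⇒ a Y0 Y0 ⇒ a a Y0 ⇒ a a a

Two distinct leftmost derivations for the same string.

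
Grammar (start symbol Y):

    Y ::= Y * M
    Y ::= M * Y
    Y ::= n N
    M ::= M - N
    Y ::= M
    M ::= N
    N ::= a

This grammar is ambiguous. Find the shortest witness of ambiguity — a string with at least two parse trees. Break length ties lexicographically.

a * a

length 1: no string has ≥2 trees
length 2: no string has ≥2 trees
length 3: a * a has 2 parse trees

Two derivations of a * a:
  Y ⇒ Y * M ⇒ M * M ⇒ N * M ⇒ a * M ⇒ a * N ⇒ a * a
  Y ⇒ M * Y ⇒ N * Y ⇒ a * Y ⇒ a * M ⇒ a * N ⇒ a * a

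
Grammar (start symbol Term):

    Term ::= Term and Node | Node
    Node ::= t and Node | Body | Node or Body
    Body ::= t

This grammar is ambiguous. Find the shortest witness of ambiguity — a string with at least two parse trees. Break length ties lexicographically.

length 1: no string has ≥2 trees
length 3: t and t has 2 parse trees

Two derivations of t and t:
  Term ⇒ Term and Node ⇒ Node and Node ⇒ Body and Node ⇒ t and Node ⇒ t and Body ⇒ t and t
  Term ⇒ Node ⇒ t and Node ⇒ t and Body ⇒ t and t

t and t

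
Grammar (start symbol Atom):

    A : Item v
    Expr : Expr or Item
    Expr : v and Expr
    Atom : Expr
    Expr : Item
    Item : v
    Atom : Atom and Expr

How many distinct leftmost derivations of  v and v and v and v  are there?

8

Parse trees for v and v and v and v:
  [Atom [Expr v and [Expr v and [Expr v and [Expr [Item v]]]]]]
  [Atom [Atom [Expr [Item v]]] and [Expr v and [Expr v and [Expr [Item v]]]]]
  [Atom [Atom [Expr v and [Expr [Item v]]]] and [Expr v and [Expr [Item v]]]]
  [Atom [Atom [Atom [Expr [Item v]]] and [Expr [Item v]]] and [Expr v and [Expr [Item v]]]]
  [Atom [Atom [Expr v and [Expr v and [Expr [Item v]]]]] and [Expr [Item v]]]
  [Atom [Atom [Atom [Expr [Item v]]] and [Expr v and [Expr [Item v]]]] and [Expr [Item v]]]
  [Atom [Atom [Atom [Expr v and [Expr [Item v]]]] and [Expr [Item v]]] and [Expr [Item v]]]
  [Atom [Atom [Atom [Atom [Expr [Item v]]] and [Expr [Item v]]] and [Expr [Item v]]] and [Expr [Item v]]]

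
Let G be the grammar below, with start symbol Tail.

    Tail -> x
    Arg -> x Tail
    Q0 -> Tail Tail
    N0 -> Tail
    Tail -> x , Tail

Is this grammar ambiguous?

Only Tail is reachable from Tail; ignoring the rest: The reachable grammar is A → atom sep A | atom. Each atom is followed by either the separator (recurse) or end-of-string (stop) — no choice point.

Unambiguous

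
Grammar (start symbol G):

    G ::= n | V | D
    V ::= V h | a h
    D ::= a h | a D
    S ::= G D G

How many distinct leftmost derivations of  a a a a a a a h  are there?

1

Parse trees for a a a a a a a h:
  [G [D a [D a [D a [D a [D a [D a [D a h]]]]]]]]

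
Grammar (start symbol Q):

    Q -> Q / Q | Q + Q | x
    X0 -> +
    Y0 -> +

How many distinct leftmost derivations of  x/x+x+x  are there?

Parse trees for x/x+x+x:
  [Q [Q x] / [Q [Q x] + [Q [Q x] + [Q x]]]]
  [Q [Q x] / [Q [Q [Q x] + [Q x]] + [Q x]]]
  [Q [Q [Q x] / [Q x]] + [Q [Q x] + [Q x]]]
  [Q [Q [Q x] / [Q [Q x] + [Q x]]] + [Q x]]
  [Q [Q [Q [Q x] / [Q x]] + [Q x]] + [Q x]]

5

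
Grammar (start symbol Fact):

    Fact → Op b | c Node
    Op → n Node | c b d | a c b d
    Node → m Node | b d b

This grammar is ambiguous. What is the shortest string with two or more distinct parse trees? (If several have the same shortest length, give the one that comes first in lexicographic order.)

length 4: c b d b has 2 parse trees

Two derivations of c b d b:
  Fact ⇒ Op b ⇒ c b d b
  Fact ⇒ c Node ⇒ c b d b

c b d b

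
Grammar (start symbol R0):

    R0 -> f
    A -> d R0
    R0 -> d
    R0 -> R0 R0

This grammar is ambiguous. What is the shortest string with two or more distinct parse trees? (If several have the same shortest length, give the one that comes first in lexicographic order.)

length 1: no string has ≥2 trees
length 2: no string has ≥2 trees
length 3: d d d has 2 parse trees

Two derivations of d d d:
  R0 ⇒ R0 R0 ⇒ d R0 ⇒ d R0 R0 ⇒ d d R0 ⇒ d d d
  R0 ⇒ R0 R0 ⇒ R0 R0 R0 ⇒ d R0 R0 ⇒ d d R0 ⇒ d d d

d d d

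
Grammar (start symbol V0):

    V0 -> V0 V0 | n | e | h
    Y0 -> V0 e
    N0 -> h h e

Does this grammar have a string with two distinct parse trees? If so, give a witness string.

Ambiguous

Witness: e e e

Derivation 1: V0 ⇒ V0 V0 ⇒ V0 V0 V0 ⇒ e V0 V0 ⇒ e e V0 ⇒ e e e
Derivation 2: V0 ⇒ V0 V0 ⇒ e V0 ⇒ e V0 V0 ⇒ e e V0 ⇒ e e e

Two distinct leftmost derivations for the same string.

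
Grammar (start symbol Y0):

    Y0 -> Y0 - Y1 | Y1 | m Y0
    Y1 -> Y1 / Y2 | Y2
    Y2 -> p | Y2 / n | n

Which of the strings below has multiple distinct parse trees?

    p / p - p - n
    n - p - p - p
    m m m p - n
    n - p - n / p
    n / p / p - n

m m m p - n

p / p - p - n: 1 tree
n - p - p - p: 1 tree
m m m p - n: 4 trees
n - p - n / p: 1 tree
n / p / p - n: 1 tree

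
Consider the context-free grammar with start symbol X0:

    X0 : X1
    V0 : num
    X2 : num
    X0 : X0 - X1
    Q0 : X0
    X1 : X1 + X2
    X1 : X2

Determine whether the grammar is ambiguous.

Only X0, X1, X2 are reachable from X0; ignoring the rest: The grammar is stratified — X0 handles '-' (left-recursive), X1 handles '+', X2 atoms. Each operator has a fixed associativity and precedence level, so every string has one parse.

Unambiguous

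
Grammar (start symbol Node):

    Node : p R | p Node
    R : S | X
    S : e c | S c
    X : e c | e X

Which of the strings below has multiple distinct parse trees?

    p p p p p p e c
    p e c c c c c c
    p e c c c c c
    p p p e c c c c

p p p p p p e c

p p p p p p e c: 2 trees
p e c c c c c c: 1 tree
p e c c c c c: 1 tree
p p p e c c c c: 1 tree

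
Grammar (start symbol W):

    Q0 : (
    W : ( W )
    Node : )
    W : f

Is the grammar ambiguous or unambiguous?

Unambiguous

Only W is reachable from W; ignoring the rest: Each string is a nest of matched brackets around a single atom. An opening bracket forces the recursive rule; an atom forces the base rule.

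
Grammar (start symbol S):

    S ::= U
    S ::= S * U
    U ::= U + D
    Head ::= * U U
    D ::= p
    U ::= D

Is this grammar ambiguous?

(Head is unreachable from S, so its rules don't affect L(S).) The grammar is stratified — S handles '*' (left-recursive), U handles '+', D atoms. Each operator has a fixed associativity and precedence level, so every string has one parse.

Unambiguous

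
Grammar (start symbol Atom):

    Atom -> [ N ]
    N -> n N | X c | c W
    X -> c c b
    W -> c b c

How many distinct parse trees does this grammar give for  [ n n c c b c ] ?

Parse trees for [ n n c c b c ]:
  [Atom [ [N n [N n [N [X c c b] c]]] ]]
  [Atom [ [N n [N n [N c [W c b c]]]] ]]

2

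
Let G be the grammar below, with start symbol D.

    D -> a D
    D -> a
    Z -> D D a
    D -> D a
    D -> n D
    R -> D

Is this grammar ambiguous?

Ambiguous

Witness: a a

Derivation 1: D ⇒ a D ⇒ a a
Derivation 2: D ⇒ D a ⇒ a a

Two distinct leftmost derivations for the same string.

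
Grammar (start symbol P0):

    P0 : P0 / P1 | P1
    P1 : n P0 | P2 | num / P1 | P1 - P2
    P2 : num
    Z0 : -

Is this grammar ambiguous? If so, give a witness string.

Ambiguous

Witness: num / num

Derivation 1: P0 ⇒ P0 / P1 ⇒ P1 / P1 ⇒ P2 / P1 ⇒ num / P1 ⇒ num / P2 ⇒ num / num
Derivation 2: P0 ⇒ P1 ⇒ num / P1 ⇒ num / P2 ⇒ num / num

Two distinct leftmost derivations for the same string.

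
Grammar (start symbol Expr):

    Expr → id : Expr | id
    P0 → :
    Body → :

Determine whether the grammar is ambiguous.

Only Expr is reachable from Expr; ignoring the rest: Right-recursive list with a separator: after each atom, whether the separator follows determines the rule. One parse per string.

Unambiguous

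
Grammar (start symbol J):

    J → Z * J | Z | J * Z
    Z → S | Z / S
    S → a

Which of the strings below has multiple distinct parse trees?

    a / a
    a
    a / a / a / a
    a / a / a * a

a / a / a * a

a / a: 1 tree
a: 1 tree
a / a / a / a: 1 tree
a / a / a * a: 2 trees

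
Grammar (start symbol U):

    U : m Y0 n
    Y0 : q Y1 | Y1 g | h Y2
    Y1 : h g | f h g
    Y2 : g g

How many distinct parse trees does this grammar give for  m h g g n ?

Parse trees for m h g g n:
  [U m [Y0 [Y1 h g] g] n]
  [U m [Y0 h [Y2 g g]] n]

2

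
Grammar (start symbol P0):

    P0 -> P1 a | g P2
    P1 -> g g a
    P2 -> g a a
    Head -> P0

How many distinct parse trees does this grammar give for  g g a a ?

Parse trees for g g a a:
  [P0 [P1 g g a] a]
  [P0 g [P2 g a a]]

2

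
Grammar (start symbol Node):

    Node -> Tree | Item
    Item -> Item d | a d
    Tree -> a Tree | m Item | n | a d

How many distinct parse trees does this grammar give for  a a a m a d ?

1

Parse trees for a a a m a d:
  [Node [Tree a [Tree a [Tree a [Tree m [Item a d]]]]]]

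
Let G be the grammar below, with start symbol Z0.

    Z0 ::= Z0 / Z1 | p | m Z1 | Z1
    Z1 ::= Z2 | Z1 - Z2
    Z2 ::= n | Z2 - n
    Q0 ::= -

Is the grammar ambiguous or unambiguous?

Ambiguous

Witness: n - n

Derivation 1: Z0 ⇒ Z1 ⇒ Z2 ⇒ Z2 - n ⇒ n - n
Derivation 2: Z0 ⇒ Z1 ⇒ Z1 - Z2 ⇒ Z2 - Z2 ⇒ n - Z2 ⇒ n - n

Two distinct leftmost derivations for the same string.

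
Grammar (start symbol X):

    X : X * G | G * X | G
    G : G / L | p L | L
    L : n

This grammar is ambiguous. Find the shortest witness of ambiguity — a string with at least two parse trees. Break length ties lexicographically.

n * n

length 1: no string has ≥2 trees
length 2: no string has ≥2 trees
length 3: n * n has 2 parse trees

Two derivations of n * n:
  X ⇒ X * G ⇒ G * G ⇒ L * G ⇒ n * G ⇒ n * L ⇒ n * n
  X ⇒ G * X ⇒ L * X ⇒ n * X ⇒ n * G ⇒ n * L ⇒ n * n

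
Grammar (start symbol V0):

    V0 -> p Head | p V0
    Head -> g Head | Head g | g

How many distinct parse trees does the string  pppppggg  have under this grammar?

Parse trees for pppppggg:
  [V0 p [V0 p [V0 p [V0 p [V0 p [Head g [Head g [Head g]]]]]]]]
  [V0 p [V0 p [V0 p [V0 p [V0 p [Head g [Head [Head g] g]]]]]]]
  [V0 p [V0 p [V0 p [V0 p [V0 p [Head [Head g [Head g]] g]]]]]]
  [V0 p [V0 p [V0 p [V0 p [V0 p [Head [Head [Head g] g] g]]]]]]

4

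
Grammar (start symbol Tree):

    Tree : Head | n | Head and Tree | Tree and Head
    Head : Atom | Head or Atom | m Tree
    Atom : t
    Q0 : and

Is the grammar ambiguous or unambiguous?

Witness: t and t

Derivation 1: Tree ⇒ Head and Tree ⇒ Atom and Tree ⇒ t and Tree ⇒ t and Head ⇒ t and Atom ⇒ t and t
Derivation 2: Tree ⇒ Tree and Head ⇒ Head and Head ⇒ Atom and Head ⇒ t and Head ⇒ t and Atom ⇒ t and t

Two distinct leftmost derivations for the same string.

Ambiguous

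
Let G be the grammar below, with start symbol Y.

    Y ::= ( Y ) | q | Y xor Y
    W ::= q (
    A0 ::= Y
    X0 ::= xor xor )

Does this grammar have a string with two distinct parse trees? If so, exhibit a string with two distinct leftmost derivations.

Witness: q xor q xor q

Derivation 1: Y ⇒ Y xor Y ⇒ q xor Y ⇒ q xor Y xor Y ⇒ q xor q xor Y ⇒ q xor q xor q
Derivation 2: Y ⇒ Y xor Y ⇒ Y xor Y xor Y ⇒ q xor Y xor Y ⇒ q xor q xor Y ⇒ q xor q xor q

Two distinct leftmost derivations for the same string.

Ambiguous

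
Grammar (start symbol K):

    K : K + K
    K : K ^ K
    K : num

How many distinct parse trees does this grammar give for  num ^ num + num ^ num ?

5

Parse trees for num ^ num + num ^ num:
  [K [K [K num] ^ [K num]] + [K [K num] ^ [K num]]]
  [K [K num] ^ [K [K num] + [K [K num] ^ [K num]]]]
  [K [K num] ^ [K [K [K num] + [K num]] ^ [K num]]]
  [K [K [K [K num] ^ [K num]] + [K num]] ^ [K num]]
  [K [K [K num] ^ [K [K num] + [K num]]] ^ [K num]]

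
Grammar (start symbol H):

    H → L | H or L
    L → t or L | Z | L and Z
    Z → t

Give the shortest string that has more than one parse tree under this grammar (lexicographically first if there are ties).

length 1: no string has ≥2 trees
length 3: t or t has 2 parse trees

Two derivations of t or t:
  H ⇒ L ⇒ t or L ⇒ t or Z ⇒ t or t
  H ⇒ H or L ⇒ L or L ⇒ Z or L ⇒ t or L ⇒ t or Z ⇒ t or t

t or t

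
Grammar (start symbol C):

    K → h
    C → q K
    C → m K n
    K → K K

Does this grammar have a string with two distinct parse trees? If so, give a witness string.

Witness: q h h h

Derivation 1: C ⇒ q K ⇒ q K K ⇒ q h K ⇒ q h K K ⇒ q h h K ⇒ q h h h
Derivation 2: C ⇒ q K ⇒ q K K ⇒ q K K K ⇒ q h K K ⇒ q h h K ⇒ q h h h

Two distinct leftmost derivations for the same string.

Ambiguous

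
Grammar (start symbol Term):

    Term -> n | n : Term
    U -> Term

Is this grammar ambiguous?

Only Term is reachable from Term; ignoring the rest: Right-recursive list with a separator: after each atom, whether the separator follows determines the rule. One parse per string.

Unambiguous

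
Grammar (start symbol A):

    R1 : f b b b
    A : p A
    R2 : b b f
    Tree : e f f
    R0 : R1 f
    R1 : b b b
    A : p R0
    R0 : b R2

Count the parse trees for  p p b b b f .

Parse trees for p p b b b f:
  [A p [A p [R0 [R1 b b b] f]]]
  [A p [A p [R0 b [R2 b b f]]]]

2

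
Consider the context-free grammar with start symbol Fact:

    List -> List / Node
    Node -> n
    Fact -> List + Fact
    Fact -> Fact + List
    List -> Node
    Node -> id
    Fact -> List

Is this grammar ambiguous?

Ambiguous

Witness: id + id

Derivation 1: Fact ⇒ List + Fact ⇒ Node + Fact ⇒ id + Fact ⇒ id + List ⇒ id + Node ⇒ id + id
Derivation 2: Fact ⇒ Fact + List ⇒ List + List ⇒ Node + List ⇒ id + List ⇒ id + Node ⇒ id + id

Two distinct leftmost derivations for the same string.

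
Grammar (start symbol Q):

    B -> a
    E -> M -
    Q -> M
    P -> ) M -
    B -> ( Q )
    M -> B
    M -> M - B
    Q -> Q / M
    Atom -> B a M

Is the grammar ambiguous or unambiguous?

Unambiguous

(E, P, Atom are unreachable from Q, so their rules don't affect L(Q).) Q → Q / M | M  ;  M → M - B | B  — a left-associative chain with B at the bottom. Each string factors uniquely by precedence.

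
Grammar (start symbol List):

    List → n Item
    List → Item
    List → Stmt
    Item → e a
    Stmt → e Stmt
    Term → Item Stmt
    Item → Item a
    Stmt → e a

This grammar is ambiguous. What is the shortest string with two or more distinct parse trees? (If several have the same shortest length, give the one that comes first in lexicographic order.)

length 2: e a has 2 parse trees

Two derivations of e a:
  List ⇒ Item ⇒ e a
  List ⇒ Stmt ⇒ e a

e a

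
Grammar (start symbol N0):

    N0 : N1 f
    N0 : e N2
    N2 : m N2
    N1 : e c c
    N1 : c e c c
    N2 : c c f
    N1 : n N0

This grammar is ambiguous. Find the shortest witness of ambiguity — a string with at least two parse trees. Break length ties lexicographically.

e c c f

length 4: e c c f has 2 parse trees

Two derivations of e c c f:
  N0 ⇒ N1 f ⇒ e c c f
  N0 ⇒ e N2 ⇒ e c c f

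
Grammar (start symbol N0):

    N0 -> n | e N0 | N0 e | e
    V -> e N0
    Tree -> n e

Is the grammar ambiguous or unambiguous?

Ambiguous

Witness: e e

Derivation 1: N0 ⇒ e N0 ⇒ e e
Derivation 2: N0 ⇒ N0 e ⇒ e e

Two distinct leftmost derivations for the same string.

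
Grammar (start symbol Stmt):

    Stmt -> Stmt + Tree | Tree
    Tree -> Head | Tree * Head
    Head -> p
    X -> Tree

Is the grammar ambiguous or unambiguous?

Only Stmt, Tree, Head are reachable from Stmt; ignoring the rest: The grammar is stratified — Stmt handles '+' (left-recursive), Tree handles '*', Head atoms. Each operator has a fixed associativity and precedence level, so every string has one parse.

Unambiguous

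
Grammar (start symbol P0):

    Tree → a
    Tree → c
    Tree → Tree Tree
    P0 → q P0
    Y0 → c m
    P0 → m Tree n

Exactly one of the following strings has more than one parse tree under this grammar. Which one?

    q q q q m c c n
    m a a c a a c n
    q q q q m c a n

m a a c a a c n

q q q q m c c n: 1 tree
m a a c a a c n: 42 trees
q q q q m c a n: 1 tree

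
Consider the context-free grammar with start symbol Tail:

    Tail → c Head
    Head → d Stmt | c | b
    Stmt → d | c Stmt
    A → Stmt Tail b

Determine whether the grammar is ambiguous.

(A is unreachable from Tail, so its rules don't affect L(Tail).) The reachable rules are right-linear with at most one rule per (nonterminal, next-terminal) pair. Each input token forces the next rule, so parsing is deterministic.

Unambiguous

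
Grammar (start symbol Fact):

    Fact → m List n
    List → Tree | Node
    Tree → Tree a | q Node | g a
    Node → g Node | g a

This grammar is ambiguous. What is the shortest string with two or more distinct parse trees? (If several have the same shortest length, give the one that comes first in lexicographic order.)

length 4: m g a n has 2 parse trees

Two derivations of m g a n:
  Fact ⇒ m List n ⇒ m Tree n ⇒ m g a n
  Fact ⇒ m List n ⇒ m Node n ⇒ m g a n

m g a n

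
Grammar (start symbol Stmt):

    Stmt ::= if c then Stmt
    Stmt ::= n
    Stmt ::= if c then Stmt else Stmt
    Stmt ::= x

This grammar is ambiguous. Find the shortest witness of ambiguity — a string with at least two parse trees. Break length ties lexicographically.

if c then if c then n else n

length 1: no string has ≥2 trees
length 4: no string has ≥2 trees
length 6: no string has ≥2 trees
length 7: no string has ≥2 trees
length 9: if c then if c then n else n has 2 parse trees

Two derivations of if c then if c then n else n:
  Stmt ⇒ if c then Stmt ⇒ if c then if c then Stmt else Stmt ⇒ if c then if c then n else Stmt ⇒ if c then if c then n else n
  Stmt ⇒ if c then Stmt else Stmt ⇒ if c then if c then Stmt else Stmt ⇒ if c then if c then n else Stmt ⇒ if c then if c then n else n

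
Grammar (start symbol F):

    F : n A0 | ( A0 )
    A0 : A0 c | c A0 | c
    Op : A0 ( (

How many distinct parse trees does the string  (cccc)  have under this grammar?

8

Parse trees for (cccc):
  [F ( [A0 [A0 [A0 [A0 c] c] c] c] )]
  [F ( [A0 [A0 [A0 c [A0 c]] c] c] )]
  [F ( [A0 [A0 c [A0 [A0 c] c]] c] )]
  [F ( [A0 [A0 c [A0 c [A0 c]]] c] )]
  [F ( [A0 c [A0 [A0 [A0 c] c] c]] )]
  [F ( [A0 c [A0 [A0 c [A0 c]] c]] )]
  [F ( [A0 c [A0 c [A0 [A0 c] c]]] )]
  [F ( [A0 c [A0 c [A0 c [A0 c]]]] )]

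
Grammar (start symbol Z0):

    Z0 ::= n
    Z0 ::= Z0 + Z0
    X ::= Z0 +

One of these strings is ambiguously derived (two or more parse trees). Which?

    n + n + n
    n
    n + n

n + n + n: 2 trees
n: 1 tree
n + n: 1 tree

n + n + n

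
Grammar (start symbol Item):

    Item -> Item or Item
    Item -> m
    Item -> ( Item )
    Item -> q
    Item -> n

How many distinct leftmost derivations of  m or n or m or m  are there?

Parse trees for m or n or m or m:
  [Item [Item m] or [Item [Item n] or [Item [Item m] or [Item m]]]]
  [Item [Item m] or [Item [Item [Item n] or [Item m]] or [Item m]]]
  [Item [Item [Item m] or [Item n]] or [Item [Item m] or [Item m]]]
  [Item [Item [Item m] or [Item [Item n] or [Item m]]] or [Item m]]
  [Item [Item [Item [Item m] or [Item n]] or [Item m]] or [Item m]]

5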